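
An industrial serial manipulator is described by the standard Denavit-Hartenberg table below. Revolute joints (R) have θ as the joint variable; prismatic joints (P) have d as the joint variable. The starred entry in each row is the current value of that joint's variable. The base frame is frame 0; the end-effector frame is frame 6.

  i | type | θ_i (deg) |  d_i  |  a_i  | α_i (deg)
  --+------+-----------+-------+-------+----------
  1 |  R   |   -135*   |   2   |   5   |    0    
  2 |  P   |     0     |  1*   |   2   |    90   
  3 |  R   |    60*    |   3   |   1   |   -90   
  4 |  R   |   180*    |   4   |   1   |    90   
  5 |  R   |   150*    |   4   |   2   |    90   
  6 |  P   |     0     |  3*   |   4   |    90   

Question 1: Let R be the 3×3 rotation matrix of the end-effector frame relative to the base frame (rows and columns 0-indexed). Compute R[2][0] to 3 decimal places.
1.000

End-effector x-axis (col 0 of R) = (-0.0000,-0.0000,1.0000)
R[2][0] = 1.0000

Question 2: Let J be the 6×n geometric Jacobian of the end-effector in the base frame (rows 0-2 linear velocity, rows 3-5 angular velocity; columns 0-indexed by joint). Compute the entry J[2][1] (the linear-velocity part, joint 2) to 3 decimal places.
prismatic axis z_1 = (0.0000,0.0000,1.0000)
J_v[:, 1] = z_1; J_ω[:, 1] = (0,0,0)
entry J[2][1] = 1.0000

1.000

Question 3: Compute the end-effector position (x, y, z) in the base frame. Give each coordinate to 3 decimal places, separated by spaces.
0.328 -1.086 11.000

after link 1: o_1 = (-3.5355, -3.5355, 2.0000)
after link 2: o_2 = (-4.9497, -4.9497, 3.0000)
after link 3: o_3 = (-7.4246, -3.1820, 3.8660)
after link 4: o_4 = (-4.6216, -0.3789, 5.0000)
after link 5: o_5 = (-1.7932, -3.2074, 7.0000)
after link 6: o_6 = (0.3282, -1.0860, 11.0000)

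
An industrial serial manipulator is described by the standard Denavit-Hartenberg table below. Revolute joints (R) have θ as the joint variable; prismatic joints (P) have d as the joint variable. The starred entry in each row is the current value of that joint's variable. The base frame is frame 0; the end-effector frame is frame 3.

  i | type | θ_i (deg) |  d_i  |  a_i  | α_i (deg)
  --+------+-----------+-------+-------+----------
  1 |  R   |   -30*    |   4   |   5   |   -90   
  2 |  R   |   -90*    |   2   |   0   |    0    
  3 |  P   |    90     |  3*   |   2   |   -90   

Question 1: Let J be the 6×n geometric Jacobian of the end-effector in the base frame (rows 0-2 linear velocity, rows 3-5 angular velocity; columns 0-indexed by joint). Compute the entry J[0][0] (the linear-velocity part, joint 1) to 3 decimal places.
-0.830

axis z_0 = ẑ; lever o_n−o_0 = (8.5622,0.8301,4.0000)
cross product → J_v[:, 0] = (-0.8301,8.5622,0.0000)
J_ω[:, 0] = z_0
entry J[0][0] = -0.8301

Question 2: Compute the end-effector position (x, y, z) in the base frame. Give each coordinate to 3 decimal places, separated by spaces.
after link 1: o_1 = (4.3301, -2.5000, 4.0000)
after link 2: o_2 = (5.3301, -0.7679, 4.0000)
after link 3: o_3 = (8.5622, 0.8301, 4.0000)

8.562 0.830 4.000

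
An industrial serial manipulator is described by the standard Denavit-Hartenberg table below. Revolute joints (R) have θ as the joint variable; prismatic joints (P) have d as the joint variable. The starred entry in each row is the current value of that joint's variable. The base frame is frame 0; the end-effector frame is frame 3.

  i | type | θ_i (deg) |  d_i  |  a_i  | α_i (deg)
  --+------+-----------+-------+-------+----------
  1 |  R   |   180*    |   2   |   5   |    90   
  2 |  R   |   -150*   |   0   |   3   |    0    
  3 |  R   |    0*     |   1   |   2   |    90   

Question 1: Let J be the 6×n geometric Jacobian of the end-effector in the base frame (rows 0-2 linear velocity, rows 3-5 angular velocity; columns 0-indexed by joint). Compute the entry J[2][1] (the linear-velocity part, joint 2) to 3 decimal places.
axis z_1 = (0.0000,1.0000,0.0000); lever o_n−o_1 = (4.3301,1.0000,-2.5000)
cross product → J_v[:, 1] = (-2.5000,0.0000,-4.3301)
J_ω[:, 1] = z_1
entry J[2][1] = -4.3301

-4.330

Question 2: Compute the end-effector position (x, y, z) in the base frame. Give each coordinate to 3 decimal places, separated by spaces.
-0.670 1.000 -0.500

after link 1: o_1 = (-5.0000, 0.0000, 2.0000)
after link 2: o_2 = (-2.4019, 0.0000, 0.5000)
after link 3: o_3 = (-0.6699, 1.0000, -0.5000)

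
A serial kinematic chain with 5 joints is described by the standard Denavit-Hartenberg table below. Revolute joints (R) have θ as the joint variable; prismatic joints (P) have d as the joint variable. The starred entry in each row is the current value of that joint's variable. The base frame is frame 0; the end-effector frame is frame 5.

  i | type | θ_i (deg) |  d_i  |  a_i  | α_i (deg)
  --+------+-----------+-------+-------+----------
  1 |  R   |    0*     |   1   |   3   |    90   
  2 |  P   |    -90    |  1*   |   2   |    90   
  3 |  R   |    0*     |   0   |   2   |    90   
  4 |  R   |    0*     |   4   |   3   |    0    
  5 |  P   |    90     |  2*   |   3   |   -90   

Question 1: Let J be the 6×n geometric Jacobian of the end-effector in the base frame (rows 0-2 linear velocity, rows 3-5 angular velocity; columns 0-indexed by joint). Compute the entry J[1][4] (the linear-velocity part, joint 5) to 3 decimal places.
prismatic axis z_4 = (-0.0000,1.0000,-0.0000)
J_v[:, 4] = z_4; J_ω[:, 4] = (0,0,0)
entry J[1][4] = 1.0000

1.000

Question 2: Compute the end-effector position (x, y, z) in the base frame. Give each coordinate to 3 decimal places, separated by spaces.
after link 1: o_1 = (3.0000, 0.0000, 1.0000)
after link 2: o_2 = (3.0000, -1.0000, -1.0000)
after link 3: o_3 = (3.0000, -1.0000, -3.0000)
after link 4: o_4 = (3.0000, 3.0000, -6.0000)
after link 5: o_5 = (-0.0000, 5.0000, -6.0000)

-0.000 5.000 -6.000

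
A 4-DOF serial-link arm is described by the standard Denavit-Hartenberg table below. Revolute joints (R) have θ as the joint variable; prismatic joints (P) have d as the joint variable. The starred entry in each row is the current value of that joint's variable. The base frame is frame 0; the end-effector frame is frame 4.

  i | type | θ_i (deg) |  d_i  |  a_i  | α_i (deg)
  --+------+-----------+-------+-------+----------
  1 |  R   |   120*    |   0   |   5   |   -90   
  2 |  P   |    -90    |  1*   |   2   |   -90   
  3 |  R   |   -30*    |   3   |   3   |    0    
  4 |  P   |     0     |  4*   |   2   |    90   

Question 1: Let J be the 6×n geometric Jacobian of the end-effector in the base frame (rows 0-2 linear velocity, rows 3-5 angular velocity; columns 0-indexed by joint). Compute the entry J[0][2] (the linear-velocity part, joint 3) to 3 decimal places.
axis z_2 = (-0.5000,0.8660,-0.0000); lever o_n−o_2 = (-5.6651,4.8122,4.3301)
cross product → J_v[:, 2] = (3.7500,2.1651,2.5000)
J_ω[:, 2] = z_2
entry J[0][2] = 3.7500

3.750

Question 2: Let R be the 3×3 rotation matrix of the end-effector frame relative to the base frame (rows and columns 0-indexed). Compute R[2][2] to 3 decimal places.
-0.500

End-effector z-axis (col 2 of R) = (-0.7500,-0.4330,-0.5000)
R[2][2] = -0.5000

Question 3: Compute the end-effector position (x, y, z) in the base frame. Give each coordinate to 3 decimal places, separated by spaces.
after link 1: o_1 = (-2.5000, 4.3301, 0.0000)
after link 2: o_2 = (-3.3660, 3.8301, 2.0000)
after link 3: o_3 = (-6.1651, 5.6782, 4.5981)
after link 4: o_4 = (-9.0311, 8.6423, 6.3301)

-9.031 8.642 6.330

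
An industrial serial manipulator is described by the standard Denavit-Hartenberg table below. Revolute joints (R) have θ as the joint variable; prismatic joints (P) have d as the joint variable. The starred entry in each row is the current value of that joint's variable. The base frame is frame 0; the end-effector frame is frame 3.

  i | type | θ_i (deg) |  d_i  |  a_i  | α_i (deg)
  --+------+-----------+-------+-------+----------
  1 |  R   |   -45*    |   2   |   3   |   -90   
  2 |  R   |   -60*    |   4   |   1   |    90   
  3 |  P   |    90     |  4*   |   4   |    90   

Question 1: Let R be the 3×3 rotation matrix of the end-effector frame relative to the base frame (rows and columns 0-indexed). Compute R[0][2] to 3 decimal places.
End-effector z-axis (col 2 of R) = (0.3536,-0.3536,0.8660)
R[0][2] = 0.3536

0.354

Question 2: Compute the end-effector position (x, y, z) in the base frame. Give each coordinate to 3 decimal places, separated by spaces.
5.682 5.631 4.866

after link 1: o_1 = (2.1213, -2.1213, 2.0000)
after link 2: o_2 = (5.3033, 0.3536, 2.8660)
after link 3: o_3 = (5.6822, 5.6315, 4.8660)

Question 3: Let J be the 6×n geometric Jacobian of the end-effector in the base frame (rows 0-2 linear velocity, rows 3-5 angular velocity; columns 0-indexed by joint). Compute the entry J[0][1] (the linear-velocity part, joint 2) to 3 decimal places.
axis z_1 = (0.7071,0.7071,0.0000); lever o_n−o_1 = (3.5609,7.7528,2.8660)
cross product → J_v[:, 1] = (2.0266,-2.0266,2.9641)
J_ω[:, 1] = z_1
entry J[0][1] = 2.0266

2.027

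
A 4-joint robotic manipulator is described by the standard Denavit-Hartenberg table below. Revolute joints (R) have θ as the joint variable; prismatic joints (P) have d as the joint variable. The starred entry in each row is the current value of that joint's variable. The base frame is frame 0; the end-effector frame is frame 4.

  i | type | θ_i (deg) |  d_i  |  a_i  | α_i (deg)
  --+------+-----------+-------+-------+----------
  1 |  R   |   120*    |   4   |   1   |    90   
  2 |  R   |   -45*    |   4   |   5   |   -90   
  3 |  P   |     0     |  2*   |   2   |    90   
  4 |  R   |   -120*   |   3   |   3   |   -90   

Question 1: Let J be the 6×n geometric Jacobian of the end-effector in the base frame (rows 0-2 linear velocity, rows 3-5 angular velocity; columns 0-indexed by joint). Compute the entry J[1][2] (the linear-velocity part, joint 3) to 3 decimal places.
prismatic axis z_2 = (-0.3536,0.6124,0.7071)
J_v[:, 2] = z_2; J_ω[:, 2] = (0,0,0)
entry J[1][2] = 0.6124

0.612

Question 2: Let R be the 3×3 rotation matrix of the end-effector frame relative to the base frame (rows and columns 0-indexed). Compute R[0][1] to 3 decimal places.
-0.866

End-effector y-axis (col 1 of R) = (-0.8660,-0.5000,-0.0000)
R[0][1] = -0.8660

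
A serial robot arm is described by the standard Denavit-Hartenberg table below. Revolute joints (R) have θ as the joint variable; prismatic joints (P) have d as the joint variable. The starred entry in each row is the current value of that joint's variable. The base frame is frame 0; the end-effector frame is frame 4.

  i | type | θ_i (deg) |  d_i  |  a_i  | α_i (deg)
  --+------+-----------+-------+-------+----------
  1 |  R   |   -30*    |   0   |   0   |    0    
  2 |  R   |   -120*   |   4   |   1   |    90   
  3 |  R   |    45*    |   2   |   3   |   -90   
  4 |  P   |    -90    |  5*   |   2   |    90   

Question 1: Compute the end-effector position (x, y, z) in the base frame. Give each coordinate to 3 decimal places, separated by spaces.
-1.641 3.671 9.657

after link 1: o_1 = (0.0000, 0.0000, 0.0000)
after link 2: o_2 = (-0.8660, -0.5000, 4.0000)
after link 3: o_3 = (-3.7031, 0.1714, 6.1213)
after link 4: o_4 = (-1.6413, 3.6712, 9.6569)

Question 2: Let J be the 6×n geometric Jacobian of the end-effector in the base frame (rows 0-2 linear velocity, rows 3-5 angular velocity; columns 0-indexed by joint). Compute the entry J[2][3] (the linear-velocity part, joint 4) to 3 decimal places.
prismatic axis z_3 = (0.6124,0.3536,0.7071)
J_v[:, 3] = z_3; J_ω[:, 3] = (0,0,0)
entry J[2][3] = 0.7071

0.707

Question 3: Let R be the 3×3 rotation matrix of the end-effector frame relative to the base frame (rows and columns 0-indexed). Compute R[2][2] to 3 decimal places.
End-effector z-axis (col 2 of R) = (0.6124,0.3536,-0.7071)
R[2][2] = -0.7071

-0.707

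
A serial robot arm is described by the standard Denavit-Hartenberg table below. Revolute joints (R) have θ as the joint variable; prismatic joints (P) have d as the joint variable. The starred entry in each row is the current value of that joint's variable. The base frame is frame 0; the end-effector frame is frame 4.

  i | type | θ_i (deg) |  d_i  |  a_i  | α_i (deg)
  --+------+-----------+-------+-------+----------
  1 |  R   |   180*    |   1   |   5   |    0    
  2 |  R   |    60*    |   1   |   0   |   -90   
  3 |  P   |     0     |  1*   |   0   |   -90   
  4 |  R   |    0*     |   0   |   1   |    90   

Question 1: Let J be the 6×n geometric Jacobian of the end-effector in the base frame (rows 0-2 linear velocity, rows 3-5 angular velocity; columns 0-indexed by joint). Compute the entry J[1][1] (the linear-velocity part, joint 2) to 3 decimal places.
0.366

axis z_1 = (0.0000,0.0000,1.0000); lever o_n−o_1 = (0.3660,-1.3660,1.0000)
cross product → J_v[:, 1] = (1.3660,0.3660,-0.0000)
J_ω[:, 1] = z_1
entry J[1][1] = 0.3660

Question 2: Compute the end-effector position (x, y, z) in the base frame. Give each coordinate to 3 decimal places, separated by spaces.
-4.634 -1.366 2.000

after link 1: o_1 = (-5.0000, 0.0000, 1.0000)
after link 2: o_2 = (-5.0000, 0.0000, 2.0000)
after link 3: o_3 = (-4.1340, -0.5000, 2.0000)
after link 4: o_4 = (-4.6340, -1.3660, 2.0000)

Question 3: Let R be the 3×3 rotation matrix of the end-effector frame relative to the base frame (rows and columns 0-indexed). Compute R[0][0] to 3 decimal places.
End-effector x-axis (col 0 of R) = (-0.5000,-0.8660,0.0000)
R[0][0] = -0.5000

-0.500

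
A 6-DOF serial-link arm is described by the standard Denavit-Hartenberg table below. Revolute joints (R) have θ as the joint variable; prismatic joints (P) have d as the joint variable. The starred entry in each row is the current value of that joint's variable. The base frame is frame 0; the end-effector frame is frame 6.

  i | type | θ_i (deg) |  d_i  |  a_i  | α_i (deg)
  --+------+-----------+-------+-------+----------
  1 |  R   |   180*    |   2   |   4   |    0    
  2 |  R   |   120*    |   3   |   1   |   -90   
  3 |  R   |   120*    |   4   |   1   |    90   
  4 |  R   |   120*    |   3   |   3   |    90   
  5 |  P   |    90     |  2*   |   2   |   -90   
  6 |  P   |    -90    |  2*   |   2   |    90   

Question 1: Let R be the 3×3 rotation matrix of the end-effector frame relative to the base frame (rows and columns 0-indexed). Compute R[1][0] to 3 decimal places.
End-effector x-axis (col 0 of R) = (0.2165,0.6250,-0.7500)
R[1][0] = 0.6250

0.625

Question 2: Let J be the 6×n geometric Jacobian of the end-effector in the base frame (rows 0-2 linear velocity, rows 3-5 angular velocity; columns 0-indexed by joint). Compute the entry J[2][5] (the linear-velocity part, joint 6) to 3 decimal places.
-0.433

prismatic axis z_5 = (-0.8750,-0.2165,-0.4330)
J_v[:, 5] = z_5; J_ω[:, 5] = (0,0,0)
entry J[2][5] = -0.4330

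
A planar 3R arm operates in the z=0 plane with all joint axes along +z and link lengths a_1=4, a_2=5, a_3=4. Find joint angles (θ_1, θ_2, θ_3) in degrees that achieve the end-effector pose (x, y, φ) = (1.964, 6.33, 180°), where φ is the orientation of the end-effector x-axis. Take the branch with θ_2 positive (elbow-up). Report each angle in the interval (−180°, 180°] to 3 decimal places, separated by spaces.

29.995 30.008 119.997

wrist centre = target − a_3·(cos φ, sin φ) = (5.9640, 6.3300)
cos θ_2 = (75.6382−4²−5²)/(2·4·5) = 0.8660; θ_2 = 30.0081° (elbow-up)
β = atan2(6.3300,5.9640) = 46.7052°; ψ = atan2(2.5006,8.3298) = 16.7098°
θ_1 = β − ψ = 29.9954°
θ_3 = φ − θ_1 − θ_2 = 119.9965° (wrapped to (-180°,180°])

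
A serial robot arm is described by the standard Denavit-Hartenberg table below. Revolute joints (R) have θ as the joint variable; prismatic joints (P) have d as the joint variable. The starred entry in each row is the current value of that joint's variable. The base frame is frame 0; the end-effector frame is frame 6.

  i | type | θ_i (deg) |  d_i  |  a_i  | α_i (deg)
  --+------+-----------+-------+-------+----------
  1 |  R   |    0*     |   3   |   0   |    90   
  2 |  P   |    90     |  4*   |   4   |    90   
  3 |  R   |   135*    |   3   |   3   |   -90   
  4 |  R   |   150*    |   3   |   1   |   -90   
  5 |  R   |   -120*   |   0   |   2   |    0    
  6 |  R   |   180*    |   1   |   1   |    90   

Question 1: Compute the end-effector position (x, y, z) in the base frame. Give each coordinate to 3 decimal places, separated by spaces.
after link 1: o_1 = (0.0000, 0.0000, 3.0000)
after link 2: o_2 = (0.0000, -4.0000, 7.0000)
after link 3: o_3 = (3.0000, -6.1213, 4.8787)
after link 4: o_4 = (2.5000, -3.3876, 3.3697)
after link 5: o_5 = (3.0000, -2.7753, 1.5326)
after link 6: o_6 = (3.6160, -2.7279, 2.8047)

3.616 -2.728 2.805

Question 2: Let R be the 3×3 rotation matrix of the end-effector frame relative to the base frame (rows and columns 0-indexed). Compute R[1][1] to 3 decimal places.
0.354

End-effector y-axis (col 1 of R) = (0.8660,0.3536,0.3536)
R[1][1] = 0.3536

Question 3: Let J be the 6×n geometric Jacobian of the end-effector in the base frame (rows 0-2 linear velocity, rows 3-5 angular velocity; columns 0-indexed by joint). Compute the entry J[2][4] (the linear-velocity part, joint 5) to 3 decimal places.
0.177

axis z_4 = (0.8660,0.3536,0.3536); lever o_n−o_4 = (1.1160,0.6597,-0.5650)
cross product → J_v[:, 4] = (-0.4330,0.8839,0.1768)
J_ω[:, 4] = z_4
entry J[2][4] = 0.1768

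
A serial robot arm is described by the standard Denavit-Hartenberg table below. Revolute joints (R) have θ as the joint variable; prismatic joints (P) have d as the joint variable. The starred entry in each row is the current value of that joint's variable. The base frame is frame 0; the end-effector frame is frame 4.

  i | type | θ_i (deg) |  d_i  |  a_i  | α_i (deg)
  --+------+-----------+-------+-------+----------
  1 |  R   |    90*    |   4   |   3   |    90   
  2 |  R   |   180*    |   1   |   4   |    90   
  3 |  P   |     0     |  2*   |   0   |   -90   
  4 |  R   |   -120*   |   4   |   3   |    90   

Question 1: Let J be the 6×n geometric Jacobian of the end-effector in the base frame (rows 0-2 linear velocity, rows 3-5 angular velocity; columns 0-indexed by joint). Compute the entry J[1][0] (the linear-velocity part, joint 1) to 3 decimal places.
axis z_0 = ẑ; lever o_n−o_0 = (5.0000,0.5000,8.5981)
cross product → J_v[:, 0] = (-0.5000,5.0000,0.0000)
J_ω[:, 0] = z_0
entry J[1][0] = 5.0000

5.000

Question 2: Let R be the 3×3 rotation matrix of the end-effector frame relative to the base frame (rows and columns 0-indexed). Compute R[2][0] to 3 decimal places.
End-effector x-axis (col 0 of R) = (-0.0000,0.5000,0.8660)
R[2][0] = 0.8660

0.866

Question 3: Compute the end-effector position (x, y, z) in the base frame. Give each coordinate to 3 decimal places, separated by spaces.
after link 1: o_1 = (0.0000, 3.0000, 4.0000)
after link 2: o_2 = (1.0000, -1.0000, 4.0000)
after link 3: o_3 = (1.0000, -1.0000, 6.0000)
after link 4: o_4 = (5.0000, 0.5000, 8.5981)

5.000 0.500 8.598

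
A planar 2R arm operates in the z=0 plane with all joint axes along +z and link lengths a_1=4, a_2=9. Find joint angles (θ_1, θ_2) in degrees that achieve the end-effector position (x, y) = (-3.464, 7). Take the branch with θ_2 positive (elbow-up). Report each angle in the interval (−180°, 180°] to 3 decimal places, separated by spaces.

cos θ_2 = (60.9993−4²−9²)/(2·4·9) = -0.5000; θ_2 = 120.0006° (elbow-up)
β = atan2(7.0000,-3.4640) = 116.3288°; ψ = atan2(7.7942,-0.5001) = 93.6712°
θ_1 = β − ψ = 22.6577°

22.658 120.001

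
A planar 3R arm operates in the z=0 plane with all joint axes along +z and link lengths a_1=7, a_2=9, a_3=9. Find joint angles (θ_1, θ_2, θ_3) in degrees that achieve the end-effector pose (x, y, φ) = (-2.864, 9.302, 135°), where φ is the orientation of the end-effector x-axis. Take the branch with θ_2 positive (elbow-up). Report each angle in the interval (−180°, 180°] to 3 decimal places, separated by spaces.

-59.996 149.999 44.997

wrist centre = target − a_3·(cos φ, sin φ) = (3.5000, 2.9380)
cos θ_2 = (20.8818−7²−9²)/(2·7·9) = -0.8660; θ_2 = 149.9991° (elbow-up)
β = atan2(2.9380,3.5000) = 40.0117°; ψ = atan2(4.5001,-0.7942) = 100.0082°
θ_1 = β − ψ = -59.9965°
θ_3 = φ − θ_1 − θ_2 = 44.9974° (wrapped to (-180°,180°])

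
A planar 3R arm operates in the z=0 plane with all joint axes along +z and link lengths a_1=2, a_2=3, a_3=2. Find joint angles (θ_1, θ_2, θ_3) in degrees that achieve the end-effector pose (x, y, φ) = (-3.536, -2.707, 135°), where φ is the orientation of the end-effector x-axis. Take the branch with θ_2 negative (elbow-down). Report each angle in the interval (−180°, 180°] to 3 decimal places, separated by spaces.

wrist centre = target − a_3·(cos φ, sin φ) = (-2.1218, -4.1212)
cos θ_2 = (21.4864−2²−3²)/(2·2·3) = 0.7072; θ_2 = -44.9926° (elbow-down)
β = atan2(-4.1212,-2.1218) = -117.2415°; ψ = atan2(-2.1210,4.1216) = -27.2312°
θ_1 = β − ψ = -90.0103°
θ_3 = φ − θ_1 − θ_2 = -89.9971° (wrapped to (-180°,180°])

-90.010 -44.993 -89.997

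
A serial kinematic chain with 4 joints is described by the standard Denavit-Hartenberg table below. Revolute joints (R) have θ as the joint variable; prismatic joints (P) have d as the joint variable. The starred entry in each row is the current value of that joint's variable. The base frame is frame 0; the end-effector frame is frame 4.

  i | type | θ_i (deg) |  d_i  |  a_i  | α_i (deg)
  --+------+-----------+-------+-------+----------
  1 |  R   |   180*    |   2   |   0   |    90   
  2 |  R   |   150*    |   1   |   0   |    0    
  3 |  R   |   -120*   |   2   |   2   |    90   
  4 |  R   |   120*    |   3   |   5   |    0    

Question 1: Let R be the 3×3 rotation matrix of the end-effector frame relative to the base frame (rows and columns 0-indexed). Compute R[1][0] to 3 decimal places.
End-effector x-axis (col 0 of R) = (0.4330,0.8660,-0.2500)
R[1][0] = 0.8660

0.866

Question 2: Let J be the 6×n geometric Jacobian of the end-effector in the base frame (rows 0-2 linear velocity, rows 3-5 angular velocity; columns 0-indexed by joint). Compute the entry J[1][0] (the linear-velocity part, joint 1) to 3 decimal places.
-1.067

axis z_0 = ẑ; lever o_n−o_0 = (-1.0670,7.3301,-0.8481)
cross product → J_v[:, 0] = (-7.3301,-1.0670,0.0000)
J_ω[:, 0] = z_0
entry J[1][0] = -1.0670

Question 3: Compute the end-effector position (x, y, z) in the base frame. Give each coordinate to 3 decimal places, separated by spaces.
-1.067 7.330 -0.848

after link 1: o_1 = (0.0000, 0.0000, 2.0000)
after link 2: o_2 = (0.0000, 1.0000, 2.0000)
after link 3: o_3 = (-1.7321, 3.0000, 3.0000)
after link 4: o_4 = (-1.0670, 7.3301, -0.8481)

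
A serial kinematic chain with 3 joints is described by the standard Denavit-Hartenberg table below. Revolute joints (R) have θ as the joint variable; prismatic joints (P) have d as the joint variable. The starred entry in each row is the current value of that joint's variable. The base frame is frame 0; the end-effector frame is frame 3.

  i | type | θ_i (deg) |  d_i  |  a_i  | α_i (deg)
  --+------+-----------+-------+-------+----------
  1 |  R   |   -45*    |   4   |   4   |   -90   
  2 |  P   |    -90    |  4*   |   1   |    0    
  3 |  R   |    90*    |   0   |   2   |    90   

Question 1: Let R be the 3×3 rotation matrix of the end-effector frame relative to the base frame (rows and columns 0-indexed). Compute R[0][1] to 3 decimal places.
End-effector y-axis (col 1 of R) = (0.7071,0.7071,-0.0000)
R[0][1] = 0.7071

0.707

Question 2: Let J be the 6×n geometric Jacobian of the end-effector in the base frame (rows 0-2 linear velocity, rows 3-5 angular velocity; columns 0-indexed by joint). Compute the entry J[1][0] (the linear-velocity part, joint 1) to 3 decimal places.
axis z_0 = ẑ; lever o_n−o_0 = (7.0711,-1.4142,5.0000)
cross product → J_v[:, 0] = (1.4142,7.0711,-0.0000)
J_ω[:, 0] = z_0
entry J[1][0] = 7.0711

7.071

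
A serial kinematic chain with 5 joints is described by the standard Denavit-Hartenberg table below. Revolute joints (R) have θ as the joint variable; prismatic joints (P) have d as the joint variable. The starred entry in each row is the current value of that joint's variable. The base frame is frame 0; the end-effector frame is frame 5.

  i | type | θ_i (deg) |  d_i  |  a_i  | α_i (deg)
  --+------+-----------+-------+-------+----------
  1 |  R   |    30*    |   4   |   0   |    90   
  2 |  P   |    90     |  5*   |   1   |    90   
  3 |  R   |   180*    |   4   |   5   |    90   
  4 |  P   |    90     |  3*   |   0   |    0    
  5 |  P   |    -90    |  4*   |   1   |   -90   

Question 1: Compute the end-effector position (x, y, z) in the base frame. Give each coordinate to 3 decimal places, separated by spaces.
9.464 -8.392 -1.000

after link 1: o_1 = (0.0000, 0.0000, 4.0000)
after link 2: o_2 = (2.5000, -4.3301, 5.0000)
after link 3: o_3 = (5.9641, -2.3301, -0.0000)
after link 4: o_4 = (7.4641, -4.9282, 0.0000)
after link 5: o_5 = (9.4641, -8.3923, -1.0000)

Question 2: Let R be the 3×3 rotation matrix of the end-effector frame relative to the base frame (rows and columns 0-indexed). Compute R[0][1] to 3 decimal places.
-0.500

End-effector y-axis (col 1 of R) = (-0.5000,0.8660,-0.0000)
R[0][1] = -0.5000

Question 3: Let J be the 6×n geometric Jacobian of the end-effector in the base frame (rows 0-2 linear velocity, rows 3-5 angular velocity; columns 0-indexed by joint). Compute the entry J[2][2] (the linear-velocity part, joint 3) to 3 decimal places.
-7.000

axis z_2 = (0.8660,0.5000,-0.0000); lever o_n−o_2 = (6.9641,-4.0622,-6.0000)
cross product → J_v[:, 2] = (-3.0000,5.1962,-7.0000)
J_ω[:, 2] = z_2
entry J[2][2] = -7.0000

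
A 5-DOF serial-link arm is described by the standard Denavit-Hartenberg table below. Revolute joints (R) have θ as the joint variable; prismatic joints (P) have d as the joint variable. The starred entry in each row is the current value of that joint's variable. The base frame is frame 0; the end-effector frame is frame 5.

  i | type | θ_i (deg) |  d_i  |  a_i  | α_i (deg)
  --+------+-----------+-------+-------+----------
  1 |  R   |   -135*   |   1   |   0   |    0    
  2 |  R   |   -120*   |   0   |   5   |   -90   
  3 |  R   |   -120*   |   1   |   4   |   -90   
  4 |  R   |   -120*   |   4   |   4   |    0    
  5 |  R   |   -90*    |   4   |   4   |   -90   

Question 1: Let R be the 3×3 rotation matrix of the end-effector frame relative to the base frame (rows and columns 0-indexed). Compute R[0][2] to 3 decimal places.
-0.901

End-effector z-axis (col 2 of R) = (-0.9012,0.0173,-0.4330)
R[0][2] = -0.9012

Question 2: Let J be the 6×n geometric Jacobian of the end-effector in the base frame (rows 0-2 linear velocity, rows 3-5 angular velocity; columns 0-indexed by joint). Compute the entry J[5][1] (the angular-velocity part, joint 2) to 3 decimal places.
axis z_1 = (0.0000,0.0000,1.0000); lever o_n−o_1 = (-5.6569,11.5911,2.7321)
cross product → J_v[:, 1] = (-11.5911,-5.6569,0.0000)
J_ω[:, 1] = z_1
entry J[5][1] = 1.0000

1.000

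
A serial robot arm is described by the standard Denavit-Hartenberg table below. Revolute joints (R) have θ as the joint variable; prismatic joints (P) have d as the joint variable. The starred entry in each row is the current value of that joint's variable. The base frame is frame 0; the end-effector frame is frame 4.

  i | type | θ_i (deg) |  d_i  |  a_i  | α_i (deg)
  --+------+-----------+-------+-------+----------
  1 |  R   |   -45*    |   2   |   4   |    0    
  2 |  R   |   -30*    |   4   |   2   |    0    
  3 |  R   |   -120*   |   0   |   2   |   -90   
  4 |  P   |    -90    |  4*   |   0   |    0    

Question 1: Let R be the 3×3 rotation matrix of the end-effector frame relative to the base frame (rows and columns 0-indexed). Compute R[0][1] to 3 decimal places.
-0.966

End-effector y-axis (col 1 of R) = (-0.9659,0.2588,-0.0000)
R[0][1] = -0.9659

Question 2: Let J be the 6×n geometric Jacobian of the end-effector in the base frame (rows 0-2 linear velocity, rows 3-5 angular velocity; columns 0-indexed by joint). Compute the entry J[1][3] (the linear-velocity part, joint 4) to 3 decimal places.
prismatic axis z_3 = (-0.2588,-0.9659,0.0000)
J_v[:, 3] = z_3; J_ω[:, 3] = (0,0,0)
entry J[1][3] = -0.9659

-0.966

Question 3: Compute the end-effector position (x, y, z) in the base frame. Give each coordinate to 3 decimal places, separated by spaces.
0.379 -8.106 6.000

after link 1: o_1 = (2.8284, -2.8284, 2.0000)
after link 2: o_2 = (3.3461, -4.7603, 6.0000)
after link 3: o_3 = (1.4142, -4.2426, 6.0000)
after link 4: o_4 = (0.3789, -8.1063, 6.0000)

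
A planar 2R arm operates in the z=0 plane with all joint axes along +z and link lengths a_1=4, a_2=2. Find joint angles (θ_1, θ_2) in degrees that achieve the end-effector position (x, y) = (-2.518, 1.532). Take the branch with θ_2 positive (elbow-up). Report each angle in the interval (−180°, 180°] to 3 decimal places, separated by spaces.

120.007 134.995

cos θ_2 = (8.6873−4²−2²)/(2·4·2) = -0.7070; θ_2 = 134.9946° (elbow-up)
β = atan2(1.5320,-2.5180) = 148.6829°; ψ = atan2(1.4143,2.5859) = 28.6761°
θ_1 = β − ψ = 120.0068°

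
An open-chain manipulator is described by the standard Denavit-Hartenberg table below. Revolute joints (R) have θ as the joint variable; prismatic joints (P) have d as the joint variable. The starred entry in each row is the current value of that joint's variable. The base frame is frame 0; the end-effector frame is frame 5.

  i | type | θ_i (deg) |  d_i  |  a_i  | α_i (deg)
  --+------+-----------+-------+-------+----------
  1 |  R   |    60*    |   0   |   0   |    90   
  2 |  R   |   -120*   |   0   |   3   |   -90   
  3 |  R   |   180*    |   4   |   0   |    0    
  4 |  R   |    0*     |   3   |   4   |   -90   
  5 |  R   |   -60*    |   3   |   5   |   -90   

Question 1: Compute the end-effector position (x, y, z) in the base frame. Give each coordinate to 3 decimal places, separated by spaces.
after link 1: o_1 = (0.0000, 0.0000, 0.0000)
after link 2: o_2 = (-0.7500, -1.2990, -2.5981)
after link 3: o_3 = (0.9821, 1.7010, -4.5981)
after link 4: o_4 = (3.2811, 5.6830, -2.6340)
after link 5: o_5 = (8.3792, 8.5131, -2.6340)

8.379 8.513 -2.634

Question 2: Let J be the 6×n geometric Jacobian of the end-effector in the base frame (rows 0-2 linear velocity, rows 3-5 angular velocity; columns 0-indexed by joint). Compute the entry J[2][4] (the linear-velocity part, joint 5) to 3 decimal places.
5.000

axis z_4 = (0.8660,-0.5000,0.0000); lever o_n−o_4 = (5.0981,2.8301,0.0000)
cross product → J_v[:, 4] = (-0.0000,-0.0000,5.0000)
J_ω[:, 4] = z_4
entry J[2][4] = 5.0000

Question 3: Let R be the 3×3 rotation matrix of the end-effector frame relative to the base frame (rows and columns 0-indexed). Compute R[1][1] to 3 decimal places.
End-effector y-axis (col 1 of R) = (-0.8660,0.5000,-0.0000)
R[1][1] = 0.5000

0.500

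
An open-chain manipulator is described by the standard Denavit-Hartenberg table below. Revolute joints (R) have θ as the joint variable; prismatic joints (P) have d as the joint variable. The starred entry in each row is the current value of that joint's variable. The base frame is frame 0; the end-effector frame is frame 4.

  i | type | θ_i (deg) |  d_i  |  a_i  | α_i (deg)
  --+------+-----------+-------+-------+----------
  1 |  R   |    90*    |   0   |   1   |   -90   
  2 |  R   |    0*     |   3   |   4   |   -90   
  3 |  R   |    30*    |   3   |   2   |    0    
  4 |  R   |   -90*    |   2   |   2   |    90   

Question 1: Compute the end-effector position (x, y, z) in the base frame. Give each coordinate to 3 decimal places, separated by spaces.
-3.732 7.732 -5.000

after link 1: o_1 = (0.0000, 1.0000, 0.0000)
after link 2: o_2 = (-3.0000, 5.0000, 0.0000)
after link 3: o_3 = (-2.0000, 6.7321, -3.0000)
after link 4: o_4 = (-3.7321, 7.7321, -5.0000)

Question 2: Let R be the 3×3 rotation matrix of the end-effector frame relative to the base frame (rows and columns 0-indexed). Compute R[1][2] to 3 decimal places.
-0.866

End-effector z-axis (col 2 of R) = (-0.5000,-0.8660,-0.0000)
R[1][2] = -0.8660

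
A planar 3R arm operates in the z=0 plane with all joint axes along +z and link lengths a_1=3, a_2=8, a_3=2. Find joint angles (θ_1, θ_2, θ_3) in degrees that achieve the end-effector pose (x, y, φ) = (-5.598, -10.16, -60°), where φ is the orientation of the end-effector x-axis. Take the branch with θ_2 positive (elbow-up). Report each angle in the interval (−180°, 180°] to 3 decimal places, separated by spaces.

wrist centre = target − a_3·(cos φ, sin φ) = (-6.5980, -8.4279)
cos θ_2 = (114.5639−3²−8²)/(2·3·8) = 0.8659; θ_2 = 30.0126° (elbow-up)
β = atan2(-8.4279,-6.5980) = -128.0564°; ψ = atan2(4.0015,9.9273) = 21.9535°
θ_1 = β − ψ = -150.0099°
θ_3 = φ − θ_1 − θ_2 = 59.9972° (wrapped to (-180°,180°])

-150.010 30.013 59.997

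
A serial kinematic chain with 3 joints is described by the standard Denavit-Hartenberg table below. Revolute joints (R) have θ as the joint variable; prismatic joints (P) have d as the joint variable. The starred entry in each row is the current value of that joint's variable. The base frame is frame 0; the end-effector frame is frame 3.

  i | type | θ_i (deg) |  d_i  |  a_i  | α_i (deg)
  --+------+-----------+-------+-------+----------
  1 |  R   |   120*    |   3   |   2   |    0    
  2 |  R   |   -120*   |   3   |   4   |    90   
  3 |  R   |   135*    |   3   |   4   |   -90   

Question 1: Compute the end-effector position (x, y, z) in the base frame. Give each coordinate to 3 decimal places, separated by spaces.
after link 1: o_1 = (-1.0000, 1.7321, 3.0000)
after link 2: o_2 = (3.0000, 1.7321, 6.0000)
after link 3: o_3 = (0.1716, -1.2679, 8.8284)

0.172 -1.268 8.828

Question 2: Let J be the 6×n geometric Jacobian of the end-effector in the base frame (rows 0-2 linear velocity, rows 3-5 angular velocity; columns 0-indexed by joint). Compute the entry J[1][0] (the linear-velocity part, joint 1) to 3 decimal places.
0.172

axis z_0 = ẑ; lever o_n−o_0 = (0.1716,-1.2679,8.8284)
cross product → J_v[:, 0] = (1.2679,0.1716,-0.0000)
J_ω[:, 0] = z_0
entry J[1][0] = 0.1716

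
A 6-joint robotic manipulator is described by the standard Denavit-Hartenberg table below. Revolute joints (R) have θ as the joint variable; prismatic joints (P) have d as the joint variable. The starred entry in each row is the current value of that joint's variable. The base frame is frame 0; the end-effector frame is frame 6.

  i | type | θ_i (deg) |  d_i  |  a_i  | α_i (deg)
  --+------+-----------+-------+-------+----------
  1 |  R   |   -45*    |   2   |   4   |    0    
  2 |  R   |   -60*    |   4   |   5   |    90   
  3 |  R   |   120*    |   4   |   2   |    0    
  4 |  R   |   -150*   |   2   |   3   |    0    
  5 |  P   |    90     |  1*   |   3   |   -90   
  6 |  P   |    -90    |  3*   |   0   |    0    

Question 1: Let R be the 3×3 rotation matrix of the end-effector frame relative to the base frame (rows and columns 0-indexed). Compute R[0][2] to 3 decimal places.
End-effector z-axis (col 2 of R) = (0.2241,0.8365,0.5000)
R[0][2] = 0.2241

0.224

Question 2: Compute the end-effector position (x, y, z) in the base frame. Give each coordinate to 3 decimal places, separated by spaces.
after link 1: o_1 = (2.8284, -2.8284, 2.0000)
after link 2: o_2 = (1.5343, -7.6581, 6.0000)
after link 3: o_3 = (-2.0706, -5.6569, 7.7321)
after link 4: o_4 = (-4.6748, -7.6488, 6.2321)
after link 5: o_5 = (-6.0290, -8.8388, 8.8301)
after link 6: o_6 = (-5.3566, -6.3293, 10.3301)

-5.357 -6.329 10.330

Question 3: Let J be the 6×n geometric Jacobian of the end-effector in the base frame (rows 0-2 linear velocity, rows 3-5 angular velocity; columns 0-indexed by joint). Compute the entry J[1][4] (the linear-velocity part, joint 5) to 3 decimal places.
0.259

prismatic axis z_4 = (-0.9659,0.2588,0.0000)
J_v[:, 4] = z_4; J_ω[:, 4] = (0,0,0)
entry J[1][4] = 0.2588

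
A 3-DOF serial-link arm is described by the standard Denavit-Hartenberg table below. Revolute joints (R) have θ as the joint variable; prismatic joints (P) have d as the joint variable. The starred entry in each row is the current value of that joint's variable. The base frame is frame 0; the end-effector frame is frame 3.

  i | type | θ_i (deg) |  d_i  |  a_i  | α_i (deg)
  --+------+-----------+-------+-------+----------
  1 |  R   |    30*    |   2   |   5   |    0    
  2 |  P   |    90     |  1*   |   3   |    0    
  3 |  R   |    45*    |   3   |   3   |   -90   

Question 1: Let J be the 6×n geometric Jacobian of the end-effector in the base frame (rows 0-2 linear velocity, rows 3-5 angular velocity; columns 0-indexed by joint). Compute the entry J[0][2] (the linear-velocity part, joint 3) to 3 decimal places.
axis z_2 = (0.0000,0.0000,1.0000); lever o_n−o_2 = (-2.8978,0.7765,3.0000)
cross product → J_v[:, 2] = (-0.7765,-2.8978,0.0000)
J_ω[:, 2] = z_2
entry J[0][2] = -0.7765

-0.776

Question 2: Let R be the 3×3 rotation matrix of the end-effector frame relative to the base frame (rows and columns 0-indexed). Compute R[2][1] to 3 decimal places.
End-effector y-axis (col 1 of R) = (-0.0000,-0.0000,-1.0000)
R[2][1] = -1.0000

-1.000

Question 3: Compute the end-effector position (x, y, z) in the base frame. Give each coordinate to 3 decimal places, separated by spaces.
after link 1: o_1 = (4.3301, 2.5000, 2.0000)
after link 2: o_2 = (2.8301, 5.0981, 3.0000)
after link 3: o_3 = (-0.0677, 5.8745, 6.0000)

-0.068 5.875 6.000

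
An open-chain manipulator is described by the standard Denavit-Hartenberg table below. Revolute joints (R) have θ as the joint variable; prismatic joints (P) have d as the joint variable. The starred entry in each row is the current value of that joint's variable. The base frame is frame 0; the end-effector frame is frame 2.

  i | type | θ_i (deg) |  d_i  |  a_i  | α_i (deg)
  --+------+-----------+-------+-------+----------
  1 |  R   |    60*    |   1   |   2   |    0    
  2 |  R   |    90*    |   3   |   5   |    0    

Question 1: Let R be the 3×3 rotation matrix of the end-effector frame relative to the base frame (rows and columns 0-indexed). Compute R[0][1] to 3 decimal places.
End-effector y-axis (col 1 of R) = (-0.5000,-0.8660,0.0000)
R[0][1] = -0.5000

-0.500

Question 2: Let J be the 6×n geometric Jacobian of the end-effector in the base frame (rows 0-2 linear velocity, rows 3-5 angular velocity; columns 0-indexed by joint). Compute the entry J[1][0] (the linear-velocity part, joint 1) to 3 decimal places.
axis z_0 = ẑ; lever o_n−o_0 = (-3.3301,4.2321,4.0000)
cross product → J_v[:, 0] = (-4.2321,-3.3301,0.0000)
J_ω[:, 0] = z_0
entry J[1][0] = -3.3301

-3.330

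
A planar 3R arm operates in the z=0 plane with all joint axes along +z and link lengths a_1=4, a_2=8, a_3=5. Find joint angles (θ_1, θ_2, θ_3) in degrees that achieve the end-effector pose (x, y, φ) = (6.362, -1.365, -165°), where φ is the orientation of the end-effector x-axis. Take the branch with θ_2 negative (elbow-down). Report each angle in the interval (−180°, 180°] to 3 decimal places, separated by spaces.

wrist centre = target − a_3·(cos φ, sin φ) = (11.1916, -0.0709)
cos θ_2 = (125.2576−4²−8²)/(2·4·8) = 0.7071; θ_2 = -44.9965° (elbow-down)
β = atan2(-0.0709,11.1916) = -0.3630°; ψ = atan2(-5.6565,9.6572) = -30.3588°
θ_1 = β − ψ = 29.9958°
θ_3 = φ − θ_1 − θ_2 = -149.9993° (wrapped to (-180°,180°])

29.996 -44.997 -149.999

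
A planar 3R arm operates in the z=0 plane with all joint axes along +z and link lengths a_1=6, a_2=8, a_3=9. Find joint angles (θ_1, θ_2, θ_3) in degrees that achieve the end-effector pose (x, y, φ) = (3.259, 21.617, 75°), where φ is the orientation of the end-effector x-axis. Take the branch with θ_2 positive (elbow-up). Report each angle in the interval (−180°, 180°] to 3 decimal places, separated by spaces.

wrist centre = target − a_3·(cos φ, sin φ) = (0.9296, 12.9237)
cos θ_2 = (167.8854−6²−8²)/(2·6·8) = 0.7071; θ_2 = 44.9973° (elbow-up)
β = atan2(12.9237,0.9296) = 85.8857°; ψ = atan2(5.6566,11.6571) = 25.8849°
θ_1 = β − ψ = 60.0008°
θ_3 = φ − θ_1 − θ_2 = -29.9981° (wrapped to (-180°,180°])

60.001 44.997 -29.998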